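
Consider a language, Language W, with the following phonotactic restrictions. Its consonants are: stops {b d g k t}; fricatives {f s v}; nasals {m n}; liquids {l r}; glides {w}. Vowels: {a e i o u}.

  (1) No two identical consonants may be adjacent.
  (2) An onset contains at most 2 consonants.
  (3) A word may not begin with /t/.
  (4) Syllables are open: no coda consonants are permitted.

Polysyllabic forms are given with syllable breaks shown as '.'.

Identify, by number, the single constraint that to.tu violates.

3

to.tu: word begins with /t/.
This is a violation of constraint 3: "A word may not begin with /t/."
The remaining constraints (1, 2, 4) are satisfied.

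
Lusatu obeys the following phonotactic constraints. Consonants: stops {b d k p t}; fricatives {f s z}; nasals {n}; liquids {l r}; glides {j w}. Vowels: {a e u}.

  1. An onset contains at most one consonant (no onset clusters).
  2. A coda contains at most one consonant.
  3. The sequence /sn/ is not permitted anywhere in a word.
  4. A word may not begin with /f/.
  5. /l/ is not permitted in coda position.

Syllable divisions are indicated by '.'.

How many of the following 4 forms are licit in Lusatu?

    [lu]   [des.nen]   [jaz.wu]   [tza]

2

[lu] — σ1 onset /l/, coda /∅/ ok → licit
[des.nen] — violates constraint 3: contains banned sequence /sn/ → illicit
[jaz.wu] — σ1 onset /j/, coda /z/ ok; σ2 onset /w/, coda /∅/ ok → licit
[tza] — violates constraint 1: syllable 1 onset /tz/ has 2 consonants (> 1) → illicit
Licit: [lu], [jaz.wu] → 2.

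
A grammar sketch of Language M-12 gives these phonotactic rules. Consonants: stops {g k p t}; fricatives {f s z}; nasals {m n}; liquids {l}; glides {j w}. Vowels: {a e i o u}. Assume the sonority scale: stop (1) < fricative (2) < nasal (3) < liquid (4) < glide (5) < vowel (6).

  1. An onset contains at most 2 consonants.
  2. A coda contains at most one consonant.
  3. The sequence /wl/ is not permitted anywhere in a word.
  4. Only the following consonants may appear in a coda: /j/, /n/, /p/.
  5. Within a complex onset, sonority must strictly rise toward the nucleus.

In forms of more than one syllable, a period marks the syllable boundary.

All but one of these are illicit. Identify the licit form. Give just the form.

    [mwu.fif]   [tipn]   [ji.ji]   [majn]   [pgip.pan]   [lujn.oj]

[mwu.fif] — violates constraint 4: syllable 2 coda contains /f/, which is not a licensed coda consonant → illicit
[tipn] — violates constraint 2: syllable 1 coda /pn/ has 2 consonants (> 1) → illicit
[ji.ji] — σ1 onset /j/, coda /∅/ ok; σ2 onset /j/, coda /∅/ ok → licit
[majn] — violates constraint 2: syllable 1 coda /jn/ has 2 consonants (> 1) → illicit
[pgip.pan] — violates constraint 5: syllable 1 onset /pg/: /p/ (stop, 1) → /g/ (stop, 1) does not rise → illicit
[lujn.oj] — violates constraint 2: syllable 1 coda /jn/ has 2 consonants (> 1) → illicit

[ji.ji]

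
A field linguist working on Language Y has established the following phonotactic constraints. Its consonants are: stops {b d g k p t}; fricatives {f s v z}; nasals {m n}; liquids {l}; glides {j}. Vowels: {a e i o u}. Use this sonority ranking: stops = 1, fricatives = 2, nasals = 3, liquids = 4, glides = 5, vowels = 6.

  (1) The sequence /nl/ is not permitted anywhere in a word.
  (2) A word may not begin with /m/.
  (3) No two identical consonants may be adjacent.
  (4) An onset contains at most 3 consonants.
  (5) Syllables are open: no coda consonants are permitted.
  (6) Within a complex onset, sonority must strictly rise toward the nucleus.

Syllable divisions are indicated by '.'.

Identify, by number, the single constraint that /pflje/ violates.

4

/pflje/: syllable 1 onset /pflj/ has 4 consonants (> 3).
This is a violation of constraint 4: "An onset contains at most 3 consonants."
The remaining constraints (1, 2, 3, 5, 6) are satisfied.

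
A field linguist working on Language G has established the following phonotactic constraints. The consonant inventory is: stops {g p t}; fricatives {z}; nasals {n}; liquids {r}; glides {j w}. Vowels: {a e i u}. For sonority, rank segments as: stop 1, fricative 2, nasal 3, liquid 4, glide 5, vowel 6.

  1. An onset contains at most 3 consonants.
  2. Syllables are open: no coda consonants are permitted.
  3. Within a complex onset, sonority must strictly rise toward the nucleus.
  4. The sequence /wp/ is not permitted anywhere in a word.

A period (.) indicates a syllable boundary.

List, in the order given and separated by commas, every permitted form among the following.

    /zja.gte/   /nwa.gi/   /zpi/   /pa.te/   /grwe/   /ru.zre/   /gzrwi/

/zja.gte/ — violates constraint 3: syllable 2 onset /gt/: /g/ (stop, 1) → /t/ (stop, 1) does not rise → not permitted
/nwa.gi/ — σ1 onset /nw/ (3→5 rises), coda /∅/ ok; σ2 onset /g/, coda /∅/ ok → permitted
/zpi/ — violates constraint 3: syllable 1 onset /zp/: /z/ (fricative, 2) → /p/ (stop, 1) does not rise → not permitted
/pa.te/ — σ1 onset /p/, coda /∅/ ok; σ2 onset /t/, coda /∅/ ok → permitted
/grwe/ — σ1 onset /grw/ (1→4→5 rises), coda /∅/ ok → permitted
/ru.zre/ — σ1 onset /r/, coda /∅/ ok; σ2 onset /zr/ (2→4 rises), coda /∅/ ok → permitted
/gzrwi/ — violates constraint 1: syllable 1 onset /gzrw/ has 4 consonants (> 3) → not permitted

/nwa.gi/, /pa.te/, /grwe/, /ru.zre/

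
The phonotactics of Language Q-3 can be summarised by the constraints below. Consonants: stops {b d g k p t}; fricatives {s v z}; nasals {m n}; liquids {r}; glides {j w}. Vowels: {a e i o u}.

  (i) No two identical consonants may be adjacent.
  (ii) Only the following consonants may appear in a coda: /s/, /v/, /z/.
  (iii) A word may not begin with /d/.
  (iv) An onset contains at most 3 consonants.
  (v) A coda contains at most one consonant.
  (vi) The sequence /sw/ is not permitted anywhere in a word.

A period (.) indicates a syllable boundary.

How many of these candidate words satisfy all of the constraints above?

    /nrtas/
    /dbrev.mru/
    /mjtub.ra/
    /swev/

1

/nrtas/ — σ1 onset /nrt/ (3C), coda /s/ ok → well-formed
/dbrev.mru/ — violates constraint (iii): word begins with /d/ → ill-formed
/mjtub.ra/ — violates constraint (ii): syllable 1 coda contains /b/, which is not a licensed coda consonant → ill-formed
/swev/ — violates constraint (vi): contains banned sequence /sw/ → ill-formed
Well-formed: /nrtas/ → 1.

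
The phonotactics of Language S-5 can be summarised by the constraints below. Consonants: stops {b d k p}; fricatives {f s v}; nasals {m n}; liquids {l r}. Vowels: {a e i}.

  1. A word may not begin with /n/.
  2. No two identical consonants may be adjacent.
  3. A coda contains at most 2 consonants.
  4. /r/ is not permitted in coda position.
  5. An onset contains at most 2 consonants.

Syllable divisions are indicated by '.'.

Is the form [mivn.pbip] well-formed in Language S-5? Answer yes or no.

yes

[mivn.pbip] — σ1 onset /m/, coda /vn/ (2C) ok; σ2 onset /pb/ (2C), coda /p/ ok → well-formed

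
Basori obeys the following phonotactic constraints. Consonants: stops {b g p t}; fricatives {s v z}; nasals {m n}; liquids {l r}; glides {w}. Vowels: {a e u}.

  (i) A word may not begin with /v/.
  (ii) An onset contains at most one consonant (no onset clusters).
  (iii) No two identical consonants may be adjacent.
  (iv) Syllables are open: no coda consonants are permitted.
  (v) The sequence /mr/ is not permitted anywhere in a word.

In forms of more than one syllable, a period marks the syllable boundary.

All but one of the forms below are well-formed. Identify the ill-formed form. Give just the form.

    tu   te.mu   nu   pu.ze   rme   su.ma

tu — σ1 onset /t/, coda /∅/ ok → well-formed
te.mu — σ1 onset /t/, coda /∅/ ok; σ2 onset /m/, coda /∅/ ok → well-formed
nu — σ1 onset /n/, coda /∅/ ok → well-formed
pu.ze — σ1 onset /p/, coda /∅/ ok; σ2 onset /z/, coda /∅/ ok → well-formed
rme — violates constraint (ii): syllable 1 onset /rm/ has 2 consonants (> 1) → ill-formed
su.ma — σ1 onset /s/, coda /∅/ ok; σ2 onset /m/, coda /∅/ ok → well-formed

rme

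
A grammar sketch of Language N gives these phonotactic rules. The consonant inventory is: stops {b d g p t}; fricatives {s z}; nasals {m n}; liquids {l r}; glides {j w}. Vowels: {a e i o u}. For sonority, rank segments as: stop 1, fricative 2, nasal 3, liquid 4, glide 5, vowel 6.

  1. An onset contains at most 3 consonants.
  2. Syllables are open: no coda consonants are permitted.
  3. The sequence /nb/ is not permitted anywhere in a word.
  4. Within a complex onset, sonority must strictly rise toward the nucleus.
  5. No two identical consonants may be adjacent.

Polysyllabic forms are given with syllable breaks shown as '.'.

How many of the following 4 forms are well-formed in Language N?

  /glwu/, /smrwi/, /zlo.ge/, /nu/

3

/glwu/ — σ1 onset /glw/ (1→4→5 rises), coda /∅/ ok → well-formed
/smrwi/ — violates constraint 1: syllable 1 onset /smrw/ has 4 consonants (> 3) → ill-formed
/zlo.ge/ — σ1 onset /zl/ (2→4 rises), coda /∅/ ok; σ2 onset /g/, coda /∅/ ok → well-formed
/nu/ — σ1 onset /n/, coda /∅/ ok → well-formed
Well-formed: /glwu/, /zlo.ge/, /nu/ → 3.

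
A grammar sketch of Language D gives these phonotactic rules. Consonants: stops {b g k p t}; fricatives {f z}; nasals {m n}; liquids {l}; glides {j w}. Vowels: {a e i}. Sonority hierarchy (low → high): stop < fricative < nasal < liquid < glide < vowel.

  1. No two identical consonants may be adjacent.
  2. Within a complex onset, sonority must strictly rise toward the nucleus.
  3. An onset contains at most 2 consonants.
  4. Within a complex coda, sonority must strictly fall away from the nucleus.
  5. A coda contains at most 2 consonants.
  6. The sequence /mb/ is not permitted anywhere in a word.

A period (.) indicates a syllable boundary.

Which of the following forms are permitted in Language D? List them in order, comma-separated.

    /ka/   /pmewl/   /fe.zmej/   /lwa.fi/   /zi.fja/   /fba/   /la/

/ka/ — σ1 onset /k/, coda /∅/ ok → permitted
/pmewl/ — σ1 onset /pm/ (1→3 rises), coda /wl/ (5→4 falls) ok → permitted
/fe.zmej/ — σ1 onset /f/, coda /∅/ ok; σ2 onset /zm/ (2→3 rises), coda /j/ ok → permitted
/lwa.fi/ — σ1 onset /lw/ (4→5 rises), coda /∅/ ok; σ2 onset /f/, coda /∅/ ok → permitted
/zi.fja/ — σ1 onset /z/, coda /∅/ ok; σ2 onset /fj/ (2→5 rises), coda /∅/ ok → permitted
/fba/ — violates constraint 2: syllable 1 onset /fb/: /f/ (fricative, 2) → /b/ (stop, 1) does not rise → not permitted
/la/ — σ1 onset /l/, coda /∅/ ok → permitted

/ka/, /pmewl/, /fe.zmej/, /lwa.fi/, /zi.fja/, /la/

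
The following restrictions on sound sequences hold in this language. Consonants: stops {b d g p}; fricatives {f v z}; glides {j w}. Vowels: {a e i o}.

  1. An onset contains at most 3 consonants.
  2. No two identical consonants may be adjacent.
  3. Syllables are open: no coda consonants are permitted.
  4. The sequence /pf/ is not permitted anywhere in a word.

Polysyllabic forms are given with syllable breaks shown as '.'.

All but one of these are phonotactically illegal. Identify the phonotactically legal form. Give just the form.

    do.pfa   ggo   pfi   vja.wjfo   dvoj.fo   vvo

vja.wjfo

do.pfa — violates constraint 4: contains banned sequence /pf/ → phonotactically illegal
ggo — violates constraint 2: adjacent identical consonants /gg/ → phonotactically illegal
pfi — violates constraint 4: contains banned sequence /pf/ → phonotactically illegal
vja.wjfo — σ1 onset /vj/ (2C), coda /∅/ ok; σ2 onset /wjf/ (3C), coda /∅/ ok → phonotactically legal
dvoj.fo — violates constraint 3: syllable 1 coda /j/ has 1 consonant (> 0) → phonotactically illegal
vvo — violates constraint 2: adjacent identical consonants /vv/ → phonotactically illegal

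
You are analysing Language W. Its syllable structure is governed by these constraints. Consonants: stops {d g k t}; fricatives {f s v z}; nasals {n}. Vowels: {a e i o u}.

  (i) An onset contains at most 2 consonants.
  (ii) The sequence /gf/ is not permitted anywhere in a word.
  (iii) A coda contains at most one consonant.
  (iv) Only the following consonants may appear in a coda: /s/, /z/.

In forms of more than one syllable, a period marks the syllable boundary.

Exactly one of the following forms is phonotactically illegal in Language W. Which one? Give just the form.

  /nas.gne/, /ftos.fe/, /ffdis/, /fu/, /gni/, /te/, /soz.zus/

/ffdis/

/nas.gne/ — σ1 onset /n/, coda /s/ ok; σ2 onset /gn/ (2C), coda /∅/ ok → phonotactically legal
/ftos.fe/ — σ1 onset /ft/ (2C), coda /s/ ok; σ2 onset /f/, coda /∅/ ok → phonotactically legal
/ffdis/ — violates constraint (i): syllable 1 onset /ffd/ has 3 consonants (> 2) → phonotactically illegal
/fu/ — σ1 onset /f/, coda /∅/ ok → phonotactically legal
/gni/ — σ1 onset /gn/ (2C), coda /∅/ ok → phonotactically legal
/te/ — σ1 onset /t/, coda /∅/ ok → phonotactically legal
/soz.zus/ — σ1 onset /s/, coda /z/ ok; σ2 onset /z/, coda /s/ ok → phonotactically legal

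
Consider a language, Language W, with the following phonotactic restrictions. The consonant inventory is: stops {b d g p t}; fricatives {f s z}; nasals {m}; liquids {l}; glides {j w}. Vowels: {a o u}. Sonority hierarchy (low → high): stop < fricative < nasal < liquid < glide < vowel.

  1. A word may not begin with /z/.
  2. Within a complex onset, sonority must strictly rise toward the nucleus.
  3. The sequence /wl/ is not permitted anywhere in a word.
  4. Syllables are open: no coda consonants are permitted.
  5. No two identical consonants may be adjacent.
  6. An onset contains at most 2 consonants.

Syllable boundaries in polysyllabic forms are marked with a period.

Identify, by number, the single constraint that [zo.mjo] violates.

1

[zo.mjo]: word begins with /z/.
This is a violation of constraint 1: "A word may not begin with /z/."
The remaining constraints (2, 3, 4, 5, 6) are satisfied.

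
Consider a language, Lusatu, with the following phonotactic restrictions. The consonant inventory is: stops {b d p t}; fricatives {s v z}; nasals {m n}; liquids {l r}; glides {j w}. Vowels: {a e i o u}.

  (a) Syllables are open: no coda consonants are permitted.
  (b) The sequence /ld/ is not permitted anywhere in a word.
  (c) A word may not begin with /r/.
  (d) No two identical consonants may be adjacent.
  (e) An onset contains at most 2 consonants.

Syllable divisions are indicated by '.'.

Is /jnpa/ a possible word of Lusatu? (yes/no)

/jnpa/ — violates constraint (e): syllable 1 onset /jnp/ has 3 consonants (> 2) → phonotactically illegal

no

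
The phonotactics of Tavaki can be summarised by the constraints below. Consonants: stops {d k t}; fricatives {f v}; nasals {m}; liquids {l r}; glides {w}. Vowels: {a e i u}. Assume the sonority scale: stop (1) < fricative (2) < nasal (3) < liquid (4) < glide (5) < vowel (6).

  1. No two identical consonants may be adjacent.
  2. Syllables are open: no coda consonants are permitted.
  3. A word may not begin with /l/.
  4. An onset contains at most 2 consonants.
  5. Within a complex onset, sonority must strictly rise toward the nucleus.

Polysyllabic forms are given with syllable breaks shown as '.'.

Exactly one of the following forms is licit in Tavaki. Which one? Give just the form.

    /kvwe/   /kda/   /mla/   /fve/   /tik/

/mla/

/kvwe/ — violates constraint 4: syllable 1 onset /kvw/ has 3 consonants (> 2) → illicit
/kda/ — violates constraint 5: syllable 1 onset /kd/: /k/ (stop, 1) → /d/ (stop, 1) does not rise → illicit
/mla/ — σ1 onset /ml/ (3→4 rises), coda /∅/ ok → licit
/fve/ — violates constraint 5: syllable 1 onset /fv/: /f/ (fricative, 2) → /v/ (fricative, 2) does not rise → illicit
/tik/ — violates constraint 2: syllable 1 coda /k/ has 1 consonant (> 0) → illicit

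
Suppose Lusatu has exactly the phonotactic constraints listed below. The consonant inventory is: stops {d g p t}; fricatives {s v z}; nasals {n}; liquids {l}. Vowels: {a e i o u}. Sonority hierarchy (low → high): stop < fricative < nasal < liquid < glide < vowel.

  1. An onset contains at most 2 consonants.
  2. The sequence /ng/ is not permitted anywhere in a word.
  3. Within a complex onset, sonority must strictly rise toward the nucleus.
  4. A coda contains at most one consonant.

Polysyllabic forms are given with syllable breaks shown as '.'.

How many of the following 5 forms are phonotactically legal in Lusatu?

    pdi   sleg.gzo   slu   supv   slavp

2

pdi — violates constraint 3: syllable 1 onset /pd/: /p/ (stop, 1) → /d/ (stop, 1) does not rise → phonotactically illegal
sleg.gzo — σ1 onset /sl/ (2→4 rises), coda /g/ ok; σ2 onset /gz/ (1→2 rises), coda /∅/ ok → phonotactically legal
slu — σ1 onset /sl/ (2→4 rises), coda /∅/ ok → phonotactically legal
supv — violates constraint 4: syllable 1 coda /pv/ has 2 consonants (> 1) → phonotactically illegal
slavp — violates constraint 4: syllable 1 coda /vp/ has 2 consonants (> 1) → phonotactically illegal
Phonotactically legal: sleg.gzo, slu → 2.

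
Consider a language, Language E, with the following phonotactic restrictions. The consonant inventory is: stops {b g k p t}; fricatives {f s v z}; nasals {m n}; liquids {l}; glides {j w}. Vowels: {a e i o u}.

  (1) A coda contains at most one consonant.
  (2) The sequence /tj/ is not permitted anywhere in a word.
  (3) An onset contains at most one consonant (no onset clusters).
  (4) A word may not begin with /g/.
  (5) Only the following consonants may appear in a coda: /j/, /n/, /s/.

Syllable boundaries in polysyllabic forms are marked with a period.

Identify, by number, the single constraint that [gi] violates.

4

[gi]: word begins with /g/.
This is a violation of constraint 4: "A word may not begin with /g/."
The remaining constraints (1, 2, 3, 5) are satisfied.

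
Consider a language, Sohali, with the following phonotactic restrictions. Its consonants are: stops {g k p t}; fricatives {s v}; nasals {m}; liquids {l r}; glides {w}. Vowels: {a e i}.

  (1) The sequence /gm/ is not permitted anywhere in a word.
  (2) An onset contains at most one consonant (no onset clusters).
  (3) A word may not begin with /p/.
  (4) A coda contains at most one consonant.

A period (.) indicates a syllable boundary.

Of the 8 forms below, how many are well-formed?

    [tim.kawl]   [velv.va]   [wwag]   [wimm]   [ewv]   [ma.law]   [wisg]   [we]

[tim.kawl] — violates constraint 4: syllable 2 coda /wl/ has 2 consonants (> 1) → ill-formed
[velv.va] — violates constraint 4: syllable 1 coda /lv/ has 2 consonants (> 1) → ill-formed
[wwag] — violates constraint 2: syllable 1 onset /ww/ has 2 consonants (> 1) → ill-formed
[wimm] — violates constraint 4: syllable 1 coda /mm/ has 2 consonants (> 1) → ill-formed
[ewv] — violates constraint 4: syllable 1 coda /wv/ has 2 consonants (> 1) → ill-formed
[ma.law] — σ1 onset /m/, coda /∅/ ok; σ2 onset /l/, coda /w/ ok → well-formed
[wisg] — violates constraint 4: syllable 1 coda /sg/ has 2 consonants (> 1) → ill-formed
[we] — σ1 onset /w/, coda /∅/ ok → well-formed
Well-formed: [ma.law], [we] → 2.

2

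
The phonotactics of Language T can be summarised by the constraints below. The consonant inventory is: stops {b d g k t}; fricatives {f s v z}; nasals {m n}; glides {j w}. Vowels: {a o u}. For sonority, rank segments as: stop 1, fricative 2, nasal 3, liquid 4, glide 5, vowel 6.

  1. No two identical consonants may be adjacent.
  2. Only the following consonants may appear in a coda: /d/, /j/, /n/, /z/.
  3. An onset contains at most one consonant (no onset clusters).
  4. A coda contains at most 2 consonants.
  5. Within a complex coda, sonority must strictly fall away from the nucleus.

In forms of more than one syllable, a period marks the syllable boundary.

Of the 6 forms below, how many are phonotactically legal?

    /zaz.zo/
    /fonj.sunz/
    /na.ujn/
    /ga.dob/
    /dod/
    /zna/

2

/zaz.zo/ — violates constraint 1: adjacent identical consonants /zz/ → phonotactically illegal
/fonj.sunz/ — violates constraint 5: syllable 1 coda /nj/: /n/ (nasal, 3) → /j/ (glide, 5) does not fall → phonotactically illegal
/na.ujn/ — σ1 onset /n/, coda /∅/ ok; σ2 onset /∅/, coda /jn/ (5→3 falls) ok → phonotactically legal
/ga.dob/ — violates constraint 2: syllable 2 coda contains /b/, which is not a licensed coda consonant → phonotactically illegal
/dod/ — σ1 onset /d/, coda /d/ ok → phonotactically legal
/zna/ — violates constraint 3: syllable 1 onset /zn/ has 2 consonants (> 1) → phonotactically illegal
Phonotactically legal: /na.ujn/, /dod/ → 2.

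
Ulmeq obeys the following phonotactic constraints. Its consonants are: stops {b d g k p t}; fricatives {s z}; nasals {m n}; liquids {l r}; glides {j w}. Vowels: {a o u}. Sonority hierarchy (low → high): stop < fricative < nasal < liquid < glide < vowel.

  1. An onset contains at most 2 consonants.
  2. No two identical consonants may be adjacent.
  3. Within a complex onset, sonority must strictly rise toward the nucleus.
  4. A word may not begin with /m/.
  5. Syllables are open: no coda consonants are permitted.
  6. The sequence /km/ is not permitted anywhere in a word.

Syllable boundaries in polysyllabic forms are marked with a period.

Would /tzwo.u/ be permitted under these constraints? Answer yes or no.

no

/tzwo.u/ — violates constraint 1: syllable 1 onset /tzw/ has 3 consonants (> 2) → not permitted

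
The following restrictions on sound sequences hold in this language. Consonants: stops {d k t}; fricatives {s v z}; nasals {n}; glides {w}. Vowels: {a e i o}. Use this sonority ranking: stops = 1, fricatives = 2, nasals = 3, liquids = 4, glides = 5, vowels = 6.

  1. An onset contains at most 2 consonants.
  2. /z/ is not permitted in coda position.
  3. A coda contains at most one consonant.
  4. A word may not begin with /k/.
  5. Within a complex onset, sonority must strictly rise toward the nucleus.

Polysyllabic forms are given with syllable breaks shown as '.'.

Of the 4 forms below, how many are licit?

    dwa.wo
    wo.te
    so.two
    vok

dwa.wo — σ1 onset /dw/ (1→5 rises), coda /∅/ ok; σ2 onset /w/, coda /∅/ ok → licit
wo.te — σ1 onset /w/, coda /∅/ ok; σ2 onset /t/, coda /∅/ ok → licit
so.two — σ1 onset /s/, coda /∅/ ok; σ2 onset /tw/ (1→5 rises), coda /∅/ ok → licit
vok — σ1 onset /v/, coda /k/ ok → licit
Licit: dwa.wo, wo.te, so.two, vok → 4.

4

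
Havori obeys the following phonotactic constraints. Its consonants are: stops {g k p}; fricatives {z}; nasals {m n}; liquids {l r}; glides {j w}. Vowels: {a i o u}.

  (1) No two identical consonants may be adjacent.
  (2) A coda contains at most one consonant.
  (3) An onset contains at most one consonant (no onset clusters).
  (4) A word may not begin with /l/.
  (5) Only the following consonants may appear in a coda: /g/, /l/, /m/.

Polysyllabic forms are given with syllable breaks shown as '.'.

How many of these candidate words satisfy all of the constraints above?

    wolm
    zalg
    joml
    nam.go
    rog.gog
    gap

1

wolm — violates constraint 2: syllable 1 coda /lm/ has 2 consonants (> 1) → ill-formed
zalg — violates constraint 2: syllable 1 coda /lg/ has 2 consonants (> 1) → ill-formed
joml — violates constraint 2: syllable 1 coda /ml/ has 2 consonants (> 1) → ill-formed
nam.go — σ1 onset /n/, coda /m/ ok; σ2 onset /g/, coda /∅/ ok → well-formed
rog.gog — violates constraint 1: adjacent identical consonants /gg/ → ill-formed
gap — violates constraint 5: syllable 1 coda contains /p/, which is not a licensed coda consonant → ill-formed
Well-formed: nam.go → 1.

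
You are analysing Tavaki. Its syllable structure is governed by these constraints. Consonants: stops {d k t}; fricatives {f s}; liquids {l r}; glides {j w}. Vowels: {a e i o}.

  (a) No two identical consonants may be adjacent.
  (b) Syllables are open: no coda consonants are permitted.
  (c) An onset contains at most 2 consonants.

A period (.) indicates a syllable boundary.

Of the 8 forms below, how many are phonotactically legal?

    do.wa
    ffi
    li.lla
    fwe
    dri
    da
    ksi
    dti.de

do.wa — σ1 onset /d/, coda /∅/ ok; σ2 onset /w/, coda /∅/ ok → phonotactically legal
ffi — violates constraint (a): adjacent identical consonants /ff/ → phonotactically illegal
li.lla — violates constraint (a): adjacent identical consonants /ll/ → phonotactically illegal
fwe — σ1 onset /fw/ (2C), coda /∅/ ok → phonotactically legal
dri — σ1 onset /dr/ (2C), coda /∅/ ok → phonotactically legal
da — σ1 onset /d/, coda /∅/ ok → phonotactically legal
ksi — σ1 onset /ks/ (2C), coda /∅/ ok → phonotactically legal
dti.de — σ1 onset /dt/ (2C), coda /∅/ ok; σ2 onset /d/, coda /∅/ ok → phonotactically legal
Phonotactically legal: do.wa, fwe, dri, da, ksi, dti.de → 6.

6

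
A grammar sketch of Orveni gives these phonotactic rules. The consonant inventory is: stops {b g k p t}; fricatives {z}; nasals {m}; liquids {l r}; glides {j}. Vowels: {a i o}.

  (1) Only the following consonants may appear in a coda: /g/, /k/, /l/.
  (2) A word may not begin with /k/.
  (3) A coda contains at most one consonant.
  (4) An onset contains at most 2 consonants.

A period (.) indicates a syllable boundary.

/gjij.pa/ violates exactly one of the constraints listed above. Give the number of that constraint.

1

/gjij.pa/: syllable 1 coda contains /j/, which is not a licensed coda consonant.
This is a violation of constraint 1: "Only the following consonants may appear in a coda: /g/, /k/, /l/."
The remaining constraints (2, 3, 4) are satisfied.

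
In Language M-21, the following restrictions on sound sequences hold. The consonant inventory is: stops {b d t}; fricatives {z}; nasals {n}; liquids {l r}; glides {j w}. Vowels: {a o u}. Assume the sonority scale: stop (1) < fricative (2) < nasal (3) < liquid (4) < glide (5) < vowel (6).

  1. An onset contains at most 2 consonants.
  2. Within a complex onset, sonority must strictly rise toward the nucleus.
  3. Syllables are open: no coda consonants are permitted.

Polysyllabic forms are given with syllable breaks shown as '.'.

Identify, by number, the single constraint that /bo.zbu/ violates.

2

/bo.zbu/: syllable 2 onset /zb/: /z/ (fricative, 2) → /b/ (stop, 1) does not rise.
This is a violation of constraint 2: "Within a complex onset, sonority must strictly rise toward the nucleus."
The remaining constraints (1, 3) are satisfied.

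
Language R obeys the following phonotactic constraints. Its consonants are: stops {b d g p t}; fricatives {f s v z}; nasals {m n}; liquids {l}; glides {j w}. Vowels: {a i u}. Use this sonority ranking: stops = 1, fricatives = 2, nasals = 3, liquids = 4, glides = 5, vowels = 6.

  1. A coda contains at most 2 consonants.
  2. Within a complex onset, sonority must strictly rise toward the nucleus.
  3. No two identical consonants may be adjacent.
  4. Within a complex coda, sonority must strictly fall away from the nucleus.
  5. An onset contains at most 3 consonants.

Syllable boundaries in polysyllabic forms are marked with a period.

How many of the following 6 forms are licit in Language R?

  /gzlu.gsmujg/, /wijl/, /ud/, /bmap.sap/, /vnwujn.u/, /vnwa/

/gzlu.gsmujg/ — σ1 onset /gzl/ (1→2→4 rises), coda /∅/ ok; σ2 onset /gsm/ (1→2→3 rises), coda /jg/ (5→1 falls) ok → licit
/wijl/ — σ1 onset /w/, coda /jl/ (5→4 falls) ok → licit
/ud/ — σ1 onset /∅/, coda /d/ ok → licit
/bmap.sap/ — σ1 onset /bm/ (1→3 rises), coda /p/ ok; σ2 onset /s/, coda /p/ ok → licit
/vnwujn.u/ — σ1 onset /vnw/ (2→3→5 rises), coda /jn/ (5→3 falls) ok; σ2 onset /∅/, coda /∅/ ok → licit
/vnwa/ — σ1 onset /vnw/ (2→3→5 rises), coda /∅/ ok → licit
Licit: /gzlu.gsmujg/, /wijl/, /ud/, /bmap.sap/, /vnwujn.u/, /vnwa/ → 6.

6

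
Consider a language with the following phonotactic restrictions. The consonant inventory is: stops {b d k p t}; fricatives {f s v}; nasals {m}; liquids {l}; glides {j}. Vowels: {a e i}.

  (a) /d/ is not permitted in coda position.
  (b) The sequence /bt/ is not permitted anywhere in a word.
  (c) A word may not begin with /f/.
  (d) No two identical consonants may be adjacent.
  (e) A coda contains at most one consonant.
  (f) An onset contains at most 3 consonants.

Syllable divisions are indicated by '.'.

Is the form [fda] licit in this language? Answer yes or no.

[fda] — violates constraint (c): word begins with /f/ → illicit

no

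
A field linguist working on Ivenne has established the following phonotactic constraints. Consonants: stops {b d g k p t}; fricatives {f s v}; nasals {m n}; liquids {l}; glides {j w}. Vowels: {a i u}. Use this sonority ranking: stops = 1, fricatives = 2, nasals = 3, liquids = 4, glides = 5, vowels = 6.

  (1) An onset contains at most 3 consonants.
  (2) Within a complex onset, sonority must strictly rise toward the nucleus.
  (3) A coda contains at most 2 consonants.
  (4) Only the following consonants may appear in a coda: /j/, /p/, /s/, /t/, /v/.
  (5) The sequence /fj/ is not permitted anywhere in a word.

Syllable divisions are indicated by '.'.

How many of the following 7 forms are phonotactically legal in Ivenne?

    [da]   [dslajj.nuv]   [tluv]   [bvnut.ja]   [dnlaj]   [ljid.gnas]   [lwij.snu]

6

[da] — σ1 onset /d/, coda /∅/ ok → phonotactically legal
[dslajj.nuv] — σ1 onset /dsl/ (1→2→4 rises), coda /jj/ (2C) ok; σ2 onset /n/, coda /v/ ok → phonotactically legal
[tluv] — σ1 onset /tl/ (1→4 rises), coda /v/ ok → phonotactically legal
[bvnut.ja] — σ1 onset /bvn/ (1→2→3 rises), coda /t/ ok; σ2 onset /j/, coda /∅/ ok → phonotactically legal
[dnlaj] — σ1 onset /dnl/ (1→3→4 rises), coda /j/ ok → phonotactically legal
[ljid.gnas] — violates constraint 4: syllable 1 coda contains /d/, which is not a licensed coda consonant → phonotactically illegal
[lwij.snu] — σ1 onset /lw/ (4→5 rises), coda /j/ ok; σ2 onset /sn/ (2→3 rises), coda /∅/ ok → phonotactically legal
Phonotactically legal: [da], [dslajj.nuv], [tluv], [bvnut.ja], [dnlaj], [lwij.snu] → 6.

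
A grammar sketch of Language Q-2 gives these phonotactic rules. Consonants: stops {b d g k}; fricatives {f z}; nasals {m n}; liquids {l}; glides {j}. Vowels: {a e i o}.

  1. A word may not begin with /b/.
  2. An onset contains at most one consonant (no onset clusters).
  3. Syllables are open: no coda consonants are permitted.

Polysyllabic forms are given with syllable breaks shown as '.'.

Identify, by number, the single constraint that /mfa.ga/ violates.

2

/mfa.ga/: syllable 1 onset /mf/ has 2 consonants (> 1).
This is a violation of constraint 2: "An onset contains at most one consonant (no onset clusters)."
The remaining constraints (1, 3) are satisfied.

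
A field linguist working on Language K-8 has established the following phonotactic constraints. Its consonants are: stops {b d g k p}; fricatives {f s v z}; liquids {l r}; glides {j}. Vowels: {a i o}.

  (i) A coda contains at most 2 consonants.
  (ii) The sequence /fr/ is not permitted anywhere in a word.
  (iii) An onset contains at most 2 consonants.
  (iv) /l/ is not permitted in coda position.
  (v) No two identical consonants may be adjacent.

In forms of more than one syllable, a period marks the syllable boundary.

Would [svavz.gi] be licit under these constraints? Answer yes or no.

[svavz.gi] — σ1 onset /sv/ (2C), coda /vz/ (2C) ok; σ2 onset /g/, coda /∅/ ok → licit

yes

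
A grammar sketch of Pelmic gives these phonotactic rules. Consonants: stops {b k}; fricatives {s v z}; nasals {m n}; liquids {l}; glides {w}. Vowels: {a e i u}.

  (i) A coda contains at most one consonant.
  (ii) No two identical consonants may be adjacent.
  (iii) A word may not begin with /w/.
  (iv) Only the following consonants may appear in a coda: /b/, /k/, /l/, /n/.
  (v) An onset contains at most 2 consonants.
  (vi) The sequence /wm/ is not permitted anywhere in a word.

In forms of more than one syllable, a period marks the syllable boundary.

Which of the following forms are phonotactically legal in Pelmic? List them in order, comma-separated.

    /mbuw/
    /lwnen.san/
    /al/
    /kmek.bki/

/mbuw/ — violates constraint (iv): syllable 1 coda contains /w/, which is not a licensed coda consonant → phonotactically illegal
/lwnen.san/ — violates constraint (v): syllable 1 onset /lwn/ has 3 consonants (> 2) → phonotactically illegal
/al/ — σ1 onset /∅/, coda /l/ ok → phonotactically legal
/kmek.bki/ — σ1 onset /km/ (2C), coda /k/ ok; σ2 onset /bk/ (2C), coda /∅/ ok → phonotactically legal

/al/, /kmek.bki/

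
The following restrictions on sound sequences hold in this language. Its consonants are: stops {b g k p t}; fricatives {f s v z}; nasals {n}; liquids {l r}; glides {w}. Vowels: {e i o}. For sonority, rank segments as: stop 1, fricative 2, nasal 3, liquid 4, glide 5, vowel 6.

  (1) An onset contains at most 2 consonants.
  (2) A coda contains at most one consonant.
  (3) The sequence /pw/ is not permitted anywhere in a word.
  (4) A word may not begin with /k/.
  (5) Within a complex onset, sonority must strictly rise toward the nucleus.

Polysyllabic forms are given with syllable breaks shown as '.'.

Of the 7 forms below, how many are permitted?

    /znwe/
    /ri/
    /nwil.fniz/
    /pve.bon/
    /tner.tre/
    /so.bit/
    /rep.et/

/znwe/ — violates constraint 1: syllable 1 onset /znw/ has 3 consonants (> 2) → not permitted
/ri/ — σ1 onset /r/, coda /∅/ ok → permitted
/nwil.fniz/ — σ1 onset /nw/ (3→5 rises), coda /l/ ok; σ2 onset /fn/ (2→3 rises), coda /z/ ok → permitted
/pve.bon/ — σ1 onset /pv/ (1→2 rises), coda /∅/ ok; σ2 onset /b/, coda /n/ ok → permitted
/tner.tre/ — σ1 onset /tn/ (1→3 rises), coda /r/ ok; σ2 onset /tr/ (1→4 rises), coda /∅/ ok → permitted
/so.bit/ — σ1 onset /s/, coda /∅/ ok; σ2 onset /b/, coda /t/ ok → permitted
/rep.et/ — σ1 onset /r/, coda /p/ ok; σ2 onset /∅/, coda /t/ ok → permitted
Permitted: /ri/, /nwil.fniz/, /pve.bon/, /tner.tre/, /so.bit/, /rep.et/ → 6.

6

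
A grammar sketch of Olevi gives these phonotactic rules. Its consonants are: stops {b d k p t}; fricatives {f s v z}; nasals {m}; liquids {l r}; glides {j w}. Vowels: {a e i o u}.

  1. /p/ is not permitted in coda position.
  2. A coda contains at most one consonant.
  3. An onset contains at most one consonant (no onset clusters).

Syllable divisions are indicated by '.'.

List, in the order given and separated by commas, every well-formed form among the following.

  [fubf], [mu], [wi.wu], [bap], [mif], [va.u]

[mu], [wi.wu], [mif], [va.u]

[fubf] — violates constraint 2: syllable 1 coda /bf/ has 2 consonants (> 1) → ill-formed
[mu] — σ1 onset /m/, coda /∅/ ok → well-formed
[wi.wu] — σ1 onset /w/, coda /∅/ ok; σ2 onset /w/, coda /∅/ ok → well-formed
[bap] — violates constraint 1: syllable 1 coda contains /p/ → ill-formed
[mif] — σ1 onset /m/, coda /f/ ok → well-formed
[va.u] — σ1 onset /v/, coda /∅/ ok; σ2 onset /∅/, coda /∅/ ok → well-formed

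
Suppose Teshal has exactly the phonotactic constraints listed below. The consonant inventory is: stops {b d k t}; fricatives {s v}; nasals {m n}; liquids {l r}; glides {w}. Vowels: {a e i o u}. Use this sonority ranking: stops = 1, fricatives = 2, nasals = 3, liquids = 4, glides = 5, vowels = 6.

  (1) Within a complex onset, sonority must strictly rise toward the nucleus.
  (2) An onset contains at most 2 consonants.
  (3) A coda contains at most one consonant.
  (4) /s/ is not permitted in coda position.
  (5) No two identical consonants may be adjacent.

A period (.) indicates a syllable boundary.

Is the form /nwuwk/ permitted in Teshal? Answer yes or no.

/nwuwk/ — violates constraint 3: syllable 1 coda /wk/ has 2 consonants (> 1) → not permitted

no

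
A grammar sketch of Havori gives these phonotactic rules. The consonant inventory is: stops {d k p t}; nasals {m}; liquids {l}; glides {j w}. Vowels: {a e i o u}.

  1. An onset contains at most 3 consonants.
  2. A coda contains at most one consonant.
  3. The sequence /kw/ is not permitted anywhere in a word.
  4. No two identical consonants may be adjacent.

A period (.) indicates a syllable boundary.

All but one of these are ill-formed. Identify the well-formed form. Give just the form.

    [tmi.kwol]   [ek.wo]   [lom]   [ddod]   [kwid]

[lom]

[tmi.kwol] — violates constraint 3: contains banned sequence /kw/ → ill-formed
[ek.wo] — violates constraint 3: contains banned sequence /kw/ → ill-formed
[lom] — σ1 onset /l/, coda /m/ ok → well-formed
[ddod] — violates constraint 4: adjacent identical consonants /dd/ → ill-formed
[kwid] — violates constraint 3: contains banned sequence /kw/ → ill-formed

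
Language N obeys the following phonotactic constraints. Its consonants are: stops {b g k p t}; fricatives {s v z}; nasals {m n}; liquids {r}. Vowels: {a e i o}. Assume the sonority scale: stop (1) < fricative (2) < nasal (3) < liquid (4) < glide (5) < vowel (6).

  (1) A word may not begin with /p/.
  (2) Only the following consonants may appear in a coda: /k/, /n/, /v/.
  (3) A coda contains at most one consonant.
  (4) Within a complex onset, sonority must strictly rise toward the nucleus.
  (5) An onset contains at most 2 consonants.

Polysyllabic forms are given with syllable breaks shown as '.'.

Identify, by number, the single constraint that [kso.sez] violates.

[kso.sez]: syllable 2 coda contains /z/, which is not a licensed coda consonant.
This is a violation of constraint 2: "Only the following consonants may appear in a coda: /k/, /n/, /v/."
The remaining constraints (1, 3, 4, 5) are satisfied.

2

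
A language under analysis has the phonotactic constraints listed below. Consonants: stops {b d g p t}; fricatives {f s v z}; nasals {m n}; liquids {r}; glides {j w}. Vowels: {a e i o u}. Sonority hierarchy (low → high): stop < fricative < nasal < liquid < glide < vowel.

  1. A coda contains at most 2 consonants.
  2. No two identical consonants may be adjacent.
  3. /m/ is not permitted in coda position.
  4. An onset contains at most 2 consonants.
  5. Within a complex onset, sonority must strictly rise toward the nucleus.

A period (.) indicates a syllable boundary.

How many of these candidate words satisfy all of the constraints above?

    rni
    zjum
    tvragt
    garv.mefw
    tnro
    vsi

rni — violates constraint 5: syllable 1 onset /rn/: /r/ (liquid, 4) → /n/ (nasal, 3) does not rise → not permitted
zjum — violates constraint 3: syllable 1 coda contains /m/ → not permitted
tvragt — violates constraint 4: syllable 1 onset /tvr/ has 3 consonants (> 2) → not permitted
garv.mefw — σ1 onset /g/, coda /rv/ (2C) ok; σ2 onset /m/, coda /fw/ (2C) ok → permitted
tnro — violates constraint 4: syllable 1 onset /tnr/ has 3 consonants (> 2) → not permitted
vsi — violates constraint 5: syllable 1 onset /vs/: /v/ (fricative, 2) → /s/ (fricative, 2) does not rise → not permitted
Permitted: garv.mefw → 1.

1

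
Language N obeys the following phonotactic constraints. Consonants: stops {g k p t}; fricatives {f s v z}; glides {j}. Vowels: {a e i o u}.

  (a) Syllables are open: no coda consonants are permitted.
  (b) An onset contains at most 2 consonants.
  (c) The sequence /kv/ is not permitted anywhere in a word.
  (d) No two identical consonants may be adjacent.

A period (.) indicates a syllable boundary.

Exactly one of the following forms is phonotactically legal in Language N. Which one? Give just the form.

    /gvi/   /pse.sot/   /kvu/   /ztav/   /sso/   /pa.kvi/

/gvi/

/gvi/ — σ1 onset /gv/ (2C), coda /∅/ ok → phonotactically legal
/pse.sot/ — violates constraint (a): syllable 2 coda /t/ has 1 consonant (> 0) → phonotactically illegal
/kvu/ — violates constraint (c): contains banned sequence /kv/ → phonotactically illegal
/ztav/ — violates constraint (a): syllable 1 coda /v/ has 1 consonant (> 0) → phonotactically illegal
/sso/ — violates constraint (d): adjacent identical consonants /ss/ → phonotactically illegal
/pa.kvi/ — violates constraint (c): contains banned sequence /kv/ → phonotactically illegal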